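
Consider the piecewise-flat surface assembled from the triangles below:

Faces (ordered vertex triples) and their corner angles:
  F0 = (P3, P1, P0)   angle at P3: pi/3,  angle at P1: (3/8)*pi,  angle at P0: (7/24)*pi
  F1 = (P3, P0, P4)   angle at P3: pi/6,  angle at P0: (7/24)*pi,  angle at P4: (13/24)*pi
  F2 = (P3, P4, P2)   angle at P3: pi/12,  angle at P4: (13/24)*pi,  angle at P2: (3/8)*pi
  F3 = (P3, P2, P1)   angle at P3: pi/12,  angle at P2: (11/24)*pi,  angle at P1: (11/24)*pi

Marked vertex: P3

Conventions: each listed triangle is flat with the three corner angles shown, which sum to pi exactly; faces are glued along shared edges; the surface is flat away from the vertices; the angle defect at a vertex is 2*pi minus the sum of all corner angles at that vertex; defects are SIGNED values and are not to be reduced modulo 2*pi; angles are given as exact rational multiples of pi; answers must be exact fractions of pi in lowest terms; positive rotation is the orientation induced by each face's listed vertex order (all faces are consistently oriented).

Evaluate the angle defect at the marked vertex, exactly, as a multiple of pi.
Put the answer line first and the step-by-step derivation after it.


Answer: defect(P3) = (4/3)*pi

Sum of corner angles at P3: (2/3)*pi
defect = 2*pi - (2/3)*pi


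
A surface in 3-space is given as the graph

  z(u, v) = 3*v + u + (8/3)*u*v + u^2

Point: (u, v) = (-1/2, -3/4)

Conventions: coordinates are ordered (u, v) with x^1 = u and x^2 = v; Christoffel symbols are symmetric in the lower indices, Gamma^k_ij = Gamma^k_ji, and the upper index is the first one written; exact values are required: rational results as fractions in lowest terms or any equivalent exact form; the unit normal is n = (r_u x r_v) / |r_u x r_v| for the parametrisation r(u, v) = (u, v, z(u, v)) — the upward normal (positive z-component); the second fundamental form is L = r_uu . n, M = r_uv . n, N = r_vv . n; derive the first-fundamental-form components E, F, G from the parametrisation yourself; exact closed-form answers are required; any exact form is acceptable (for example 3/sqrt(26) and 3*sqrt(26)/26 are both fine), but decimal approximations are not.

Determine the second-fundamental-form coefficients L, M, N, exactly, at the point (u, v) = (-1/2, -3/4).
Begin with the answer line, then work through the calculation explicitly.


Answer: L = 3*sqrt(70)/35, M = 4*sqrt(70)/35, N = 0

z_u = -2, z_v = 5/3, z_uu = 2, z_uv = 8/3, z_vv = 0
E = 5, F = -10/3, G = 34/9; answer radicand W^2 = 70/9
unnormalised second-form numerators: l = 2, m = 8/3, n = 0; L = l/sqrt(70/9), and similarly M = m/sqrt(W^2), N = n/sqrt(W^2)


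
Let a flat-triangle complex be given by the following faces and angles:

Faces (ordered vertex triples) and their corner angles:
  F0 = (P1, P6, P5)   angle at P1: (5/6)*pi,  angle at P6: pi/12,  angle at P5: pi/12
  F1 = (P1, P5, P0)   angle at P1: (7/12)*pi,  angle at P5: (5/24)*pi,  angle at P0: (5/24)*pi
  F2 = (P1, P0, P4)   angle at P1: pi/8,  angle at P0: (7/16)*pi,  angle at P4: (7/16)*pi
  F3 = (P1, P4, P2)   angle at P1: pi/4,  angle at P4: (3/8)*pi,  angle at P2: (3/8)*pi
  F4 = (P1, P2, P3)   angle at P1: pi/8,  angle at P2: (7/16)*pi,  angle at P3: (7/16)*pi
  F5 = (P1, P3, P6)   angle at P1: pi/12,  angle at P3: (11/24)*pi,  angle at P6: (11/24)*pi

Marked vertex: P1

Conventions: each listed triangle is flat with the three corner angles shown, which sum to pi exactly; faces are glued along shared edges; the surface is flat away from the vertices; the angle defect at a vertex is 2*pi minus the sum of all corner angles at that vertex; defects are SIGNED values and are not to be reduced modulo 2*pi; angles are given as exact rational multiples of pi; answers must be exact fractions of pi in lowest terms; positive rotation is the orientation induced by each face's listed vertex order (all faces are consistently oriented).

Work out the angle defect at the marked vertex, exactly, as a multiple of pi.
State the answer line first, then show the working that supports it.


Answer: defect(P1) = 0

Sum of corner angles at P1: 2*pi
defect = 2*pi - 2*pi


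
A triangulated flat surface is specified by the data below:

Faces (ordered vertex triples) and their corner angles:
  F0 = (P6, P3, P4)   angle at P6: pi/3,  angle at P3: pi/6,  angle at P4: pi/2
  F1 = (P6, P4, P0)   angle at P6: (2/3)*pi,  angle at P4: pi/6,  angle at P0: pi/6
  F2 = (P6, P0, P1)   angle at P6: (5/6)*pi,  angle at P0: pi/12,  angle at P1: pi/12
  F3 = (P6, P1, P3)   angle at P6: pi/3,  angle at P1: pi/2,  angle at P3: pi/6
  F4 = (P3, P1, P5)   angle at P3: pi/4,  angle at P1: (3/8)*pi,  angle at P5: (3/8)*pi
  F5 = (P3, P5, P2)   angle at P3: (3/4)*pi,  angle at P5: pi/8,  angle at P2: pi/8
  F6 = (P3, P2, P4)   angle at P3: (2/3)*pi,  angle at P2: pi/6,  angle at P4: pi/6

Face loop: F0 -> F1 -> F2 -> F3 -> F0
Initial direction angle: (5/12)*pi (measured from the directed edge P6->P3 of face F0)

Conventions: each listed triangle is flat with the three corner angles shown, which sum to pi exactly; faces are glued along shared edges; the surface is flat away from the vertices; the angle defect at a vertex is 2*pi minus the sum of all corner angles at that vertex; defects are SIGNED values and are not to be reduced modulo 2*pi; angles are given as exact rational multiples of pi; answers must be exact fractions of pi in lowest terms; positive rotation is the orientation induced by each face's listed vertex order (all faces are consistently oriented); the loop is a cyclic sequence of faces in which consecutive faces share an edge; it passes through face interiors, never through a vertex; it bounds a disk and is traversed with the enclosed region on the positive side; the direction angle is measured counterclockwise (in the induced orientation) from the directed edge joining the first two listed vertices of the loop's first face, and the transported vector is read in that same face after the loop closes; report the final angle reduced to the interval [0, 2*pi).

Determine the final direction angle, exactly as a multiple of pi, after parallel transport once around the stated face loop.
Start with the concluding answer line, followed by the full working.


Answer: final direction angle = pi/4

enclosed vertex P6: corner angles sum to (13/6)*pi, defect = 2*pi - (13/6)*pi = -pi/6
by Gauss-Bonnet the loop rotates the vector by the enclosed defect sum (positive orientation, mod 2*pi)
final angle = (5/12)*pi - pi/6 = pi/4 (mod 2*pi)


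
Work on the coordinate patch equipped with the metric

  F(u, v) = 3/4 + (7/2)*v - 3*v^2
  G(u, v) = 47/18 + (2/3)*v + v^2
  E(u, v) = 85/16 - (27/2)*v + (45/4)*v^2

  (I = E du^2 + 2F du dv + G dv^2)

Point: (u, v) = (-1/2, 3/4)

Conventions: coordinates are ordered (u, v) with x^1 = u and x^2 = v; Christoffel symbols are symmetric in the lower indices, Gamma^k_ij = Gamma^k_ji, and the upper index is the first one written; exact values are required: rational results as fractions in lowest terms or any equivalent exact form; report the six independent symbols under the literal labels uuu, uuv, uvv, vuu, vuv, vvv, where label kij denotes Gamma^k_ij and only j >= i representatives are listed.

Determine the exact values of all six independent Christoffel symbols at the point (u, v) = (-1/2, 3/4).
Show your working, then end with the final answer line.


E = 97/64, F = 27/16, G = 529/144 at the point
E_u = 0, E_v = 27/8, F_u = 0, F_v = -1, G_u = 0, G_v = 13/6
EG - F^2 = 25069/9216;  g^inv = (9216/25069) * [[529/144, -27/16], [-27/16, 97/64]]
first-kind symbols [ij,l] = (1/2)(d_i g_jl + d_j g_il - d_l g_ij): [uu,u] = E_u/2 = 0, [uu,v] = F_u - E_v/2 = -27/16, [uv,u] = E_v/2 = 27/16, [uv,v] = G_u/2 = 0, [vv,u] = F_v - G_u/2 = -1, [vv,v] = G_v/2 = 13/12
Gamma^u_ij = (G*[ij,u] - F*[ij,v])/(EG - F^2), Gamma^v_ij = (E*[ij,v] - F*[ij,u])/(EG - F^2)

Answer: Gamma_uuu = 26244/25069, Gamma_uuv = 57132/25069, Gamma_uvv = -50704/25069, Gamma_vuu = -23571/25069, Gamma_vuv = -26244/25069, Gamma_vvv = 30684/25069


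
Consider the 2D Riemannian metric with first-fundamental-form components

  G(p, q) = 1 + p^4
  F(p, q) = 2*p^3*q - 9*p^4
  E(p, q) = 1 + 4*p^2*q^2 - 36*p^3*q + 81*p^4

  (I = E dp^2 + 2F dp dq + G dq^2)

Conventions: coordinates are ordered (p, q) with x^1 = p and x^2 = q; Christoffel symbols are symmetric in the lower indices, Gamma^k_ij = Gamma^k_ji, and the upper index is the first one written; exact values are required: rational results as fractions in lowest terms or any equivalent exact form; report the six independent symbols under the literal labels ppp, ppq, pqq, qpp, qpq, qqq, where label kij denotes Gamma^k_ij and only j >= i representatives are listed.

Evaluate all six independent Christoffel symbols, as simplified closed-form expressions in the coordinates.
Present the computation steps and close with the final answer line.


E = 1 + 4*p^2*q^2 - 36*p^3*q + 81*p^4; F = 2*p^3*q - 9*p^4; G = 1 + p^4
Gamma^k_ij = (1/2) g^{kl} (d_i g_jl + d_j g_il - d_l g_ij), with g^inv = (1/(EG-F^2)) [[G, -F], [-F, E]]
first partials: E_p = 8*p*q^2 - 108*p^2*q + 324*p^3, E_q = 8*p^2*q - 36*p^3, F_p = 6*p^2*q - 36*p^3, F_q = 2*p^3, G_p = 4*p^3, G_q = 0
D = EG - F^2 = 1 + 4*p^2*q^2 - 36*p^3*q + 82*p^4
expanded: Gamma^p_pp = (G E_p - 2F F_p + F E_q)/(2D), Gamma^p_pq = (G E_q - F G_p)/(2D), Gamma^p_qq = (2G F_q - G G_p - F G_q)/(2D), Gamma^q_pp = (2E F_p - E E_q - F E_p)/(2D), Gamma^q_pq = (E G_p - F E_q)/(2D), Gamma^q_qq = (E G_q - 2F F_q + F G_p)/(2D); substitute and cancel common factors

Answer: Gamma_ppp = (162*p^3 - 54*p^2*q + 4*p*q^2)/(82*p^4 - 36*p^3*q + 4*p^2*q^2 + 1), Gamma_ppq = (-18*p^3 + 4*p^2*q)/(82*p^4 - 36*p^3*q + 4*p^2*q^2 + 1), Gamma_pqq = 0, Gamma_qpp = (-18*p^3 + 2*p^2*q)/(82*p^4 - 36*p^3*q + 4*p^2*q^2 + 1), Gamma_qpq = 2*p^3/(82*p^4 - 36*p^3*q + 4*p^2*q^2 + 1), Gamma_qqq = 0


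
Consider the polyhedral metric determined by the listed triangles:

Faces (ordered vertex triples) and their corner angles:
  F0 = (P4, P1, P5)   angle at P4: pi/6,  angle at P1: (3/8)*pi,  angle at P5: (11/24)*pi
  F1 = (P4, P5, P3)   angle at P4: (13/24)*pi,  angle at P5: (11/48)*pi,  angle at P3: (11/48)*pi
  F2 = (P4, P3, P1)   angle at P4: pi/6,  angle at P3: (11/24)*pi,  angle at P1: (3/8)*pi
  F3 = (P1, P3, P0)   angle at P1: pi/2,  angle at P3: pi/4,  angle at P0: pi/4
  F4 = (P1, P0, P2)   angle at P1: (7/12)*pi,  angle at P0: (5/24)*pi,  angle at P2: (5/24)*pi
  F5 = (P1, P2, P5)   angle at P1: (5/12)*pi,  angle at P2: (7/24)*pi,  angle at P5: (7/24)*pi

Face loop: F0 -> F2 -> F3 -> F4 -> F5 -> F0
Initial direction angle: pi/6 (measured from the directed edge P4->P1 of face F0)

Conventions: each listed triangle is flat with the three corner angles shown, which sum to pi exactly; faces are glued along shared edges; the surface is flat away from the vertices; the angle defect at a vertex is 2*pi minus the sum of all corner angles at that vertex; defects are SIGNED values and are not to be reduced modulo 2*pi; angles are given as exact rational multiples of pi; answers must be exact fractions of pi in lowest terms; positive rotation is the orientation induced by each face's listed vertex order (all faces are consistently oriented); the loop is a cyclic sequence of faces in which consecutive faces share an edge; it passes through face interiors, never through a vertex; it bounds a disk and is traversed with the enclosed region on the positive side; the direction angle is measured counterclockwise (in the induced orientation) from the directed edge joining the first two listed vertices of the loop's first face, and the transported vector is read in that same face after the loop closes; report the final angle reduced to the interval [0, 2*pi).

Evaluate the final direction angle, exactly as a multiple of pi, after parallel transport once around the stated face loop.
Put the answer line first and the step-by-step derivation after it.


Answer: final direction angle = (23/12)*pi

enclosed vertex P1: corner angles sum to (9/4)*pi, defect = 2*pi - (9/4)*pi = -pi/4
summing the enclosed defects onto the initial angle, mod 2*pi in the induced orientation:
final angle = pi/6 - pi/4 = (23/12)*pi (mod 2*pi)


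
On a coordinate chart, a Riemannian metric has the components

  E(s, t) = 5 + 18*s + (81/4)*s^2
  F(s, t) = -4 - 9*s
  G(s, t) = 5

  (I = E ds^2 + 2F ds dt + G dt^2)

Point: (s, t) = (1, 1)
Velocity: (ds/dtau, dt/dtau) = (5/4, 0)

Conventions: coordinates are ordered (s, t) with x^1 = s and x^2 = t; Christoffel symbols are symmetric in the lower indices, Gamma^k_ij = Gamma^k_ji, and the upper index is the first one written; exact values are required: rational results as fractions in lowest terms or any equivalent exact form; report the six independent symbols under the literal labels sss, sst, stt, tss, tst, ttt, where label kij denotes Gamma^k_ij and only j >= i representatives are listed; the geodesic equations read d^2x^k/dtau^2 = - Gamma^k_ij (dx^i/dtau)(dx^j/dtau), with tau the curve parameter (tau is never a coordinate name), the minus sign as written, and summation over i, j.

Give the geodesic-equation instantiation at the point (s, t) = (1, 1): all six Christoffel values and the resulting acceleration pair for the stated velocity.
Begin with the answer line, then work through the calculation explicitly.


Answer: Gamma_sss = 13/21, Gamma_sst = 0, Gamma_stt = 0, Gamma_tss = -4/21, Gamma_tst = 0, Gamma_ttt = 0; accelerations (d^2s/dtau^2, d^2t/dtau^2) = (-325/336, 25/84)

E = 173/4, F = -13, G = 5 at the point
E_s = 117/2, E_t = 0, F_s = -9, F_t = 0, G_s = 0, G_t = 0
EG - F^2 = 189/4;  g^inv = (4/189) * [[5, 13], [13, 173/4]]
first-kind symbols [ij,l] = (1/2)(d_i g_jl + d_j g_il - d_l g_ij): [ss,s] = E_s/2 = 117/4, [ss,t] = F_s - E_t/2 = -9, [st,s] = E_t/2 = 0, [st,t] = G_s/2 = 0, [tt,s] = F_t - G_s/2 = 0, [tt,t] = G_t/2 = 0
Gamma^s_ij = (G*[ij,s] - F*[ij,t])/(EG - F^2), Gamma^t_ij = (E*[ij,t] - F*[ij,s])/(EG - F^2)
Gamma_sss = 13/21, Gamma_sst = 0, Gamma_stt = 0, Gamma_tss = -4/21, Gamma_tst = 0, Gamma_ttt = 0
d^2s/dtau^2 = -(Gamma_sss*(5/4)^2 + 2*Gamma_sst*(5/4)*(0) + Gamma_stt*(0)^2) = -325/336
d^2t/dtau^2 = -(Gamma_tss*(5/4)^2 + 2*Gamma_tst*(5/4)*(0) + Gamma_ttt*(0)^2) = 25/84


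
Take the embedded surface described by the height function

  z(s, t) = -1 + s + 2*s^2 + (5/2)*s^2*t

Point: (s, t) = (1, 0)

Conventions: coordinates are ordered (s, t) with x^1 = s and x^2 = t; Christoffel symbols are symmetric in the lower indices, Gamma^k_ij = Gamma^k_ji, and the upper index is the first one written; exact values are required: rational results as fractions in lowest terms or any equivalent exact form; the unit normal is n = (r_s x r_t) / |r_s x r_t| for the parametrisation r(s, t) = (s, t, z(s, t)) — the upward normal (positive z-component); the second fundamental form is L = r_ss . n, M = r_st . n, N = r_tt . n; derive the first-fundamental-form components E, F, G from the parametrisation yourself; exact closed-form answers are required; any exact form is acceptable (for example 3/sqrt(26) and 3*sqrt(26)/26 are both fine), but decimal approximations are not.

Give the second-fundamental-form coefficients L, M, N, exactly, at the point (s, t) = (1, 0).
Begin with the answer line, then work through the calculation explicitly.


Answer: L = 8*sqrt(129)/129, M = 10*sqrt(129)/129, N = 0

z_s = 5, z_t = 5/2, z_ss = 4, z_st = 5, z_tt = 0
E = 26, F = 25/2, G = 29/4; answer radicand W^2 = 129/4
unnormalised second-form numerators: l = 4, m = 5, n = 0; L = l/sqrt(129/4), and similarly M = m/sqrt(W^2), N = n/sqrt(W^2)


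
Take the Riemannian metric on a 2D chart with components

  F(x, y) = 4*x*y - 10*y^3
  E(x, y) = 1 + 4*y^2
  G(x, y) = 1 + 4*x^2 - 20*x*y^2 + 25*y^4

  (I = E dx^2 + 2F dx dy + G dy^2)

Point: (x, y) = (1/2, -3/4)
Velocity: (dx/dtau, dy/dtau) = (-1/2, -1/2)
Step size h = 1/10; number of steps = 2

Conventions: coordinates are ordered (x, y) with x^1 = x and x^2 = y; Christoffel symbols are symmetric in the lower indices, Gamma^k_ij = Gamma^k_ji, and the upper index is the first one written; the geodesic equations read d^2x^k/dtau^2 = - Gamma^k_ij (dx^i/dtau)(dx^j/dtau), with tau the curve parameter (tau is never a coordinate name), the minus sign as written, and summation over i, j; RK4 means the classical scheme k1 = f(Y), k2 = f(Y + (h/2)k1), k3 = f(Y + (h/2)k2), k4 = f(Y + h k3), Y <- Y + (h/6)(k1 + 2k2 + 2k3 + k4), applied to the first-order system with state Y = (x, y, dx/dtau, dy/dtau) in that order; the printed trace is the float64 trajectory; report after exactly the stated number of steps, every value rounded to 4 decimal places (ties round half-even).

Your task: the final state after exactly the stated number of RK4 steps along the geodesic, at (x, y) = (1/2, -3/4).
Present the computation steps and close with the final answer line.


f(Y) = (dx/dtau, dy/dtau, -Gamma^x_ij Y'^i Y'^j, -Gamma^y_ij Y'^i Y'^j) with the Gammas evaluated at the stage position; h = 0.100000; intermediate values shown to 6 dp
step 0: x = 0.5000, y = -0.7500, dx/dtau = -0.5000, dy/dtau = -0.5000
step 1:
  k1: at (x, y) = (0.500000, -0.750000), (dx/dtau, dy/dtau) = (-0.500000, -0.500000); Gamma_xxx = 0.000000, Gamma_xxy = -0.459056, Gamma_xyy = -1.721458, Gamma_yxx = 0.000000, Gamma_yxy = -0.554692, Gamma_yyy = -2.080096; k1 = (-0.500000, -0.500000, 0.659892, 0.797370)
  k2: at (x, y) = (0.475000, -0.775000), (dx/dtau, dy/dtau) = (-0.467005, -0.460132); Gamma_xxx = 0.000000, Gamma_xxy = -0.406940, Gamma_xyy = -1.576894, Gamma_yxx = 0.000000, Gamma_yxy = -0.539032, Gamma_yyy = -2.088749; k2 = (-0.467005, -0.460132, 0.508752, 0.673891)
  k3: at (x, y) = (0.476650, -0.773007), (dx/dtau, dy/dtau) = (-0.474562, -0.466305); Gamma_xxx = 0.000000, Gamma_xxy = -0.410686, Gamma_xyy = -1.587316, Gamma_yxx = 0.000000, Gamma_yxy = -0.540421, Gamma_yyy = -2.088747; k3 = (-0.474562, -0.466305, 0.526910, 0.693360)
  k4: at (x, y) = (0.452544, -0.796631), (dx/dtau, dy/dtau) = (-0.447309, -0.430664); Gamma_xxx = 0.000000, Gamma_xxy = -0.367011, Gamma_xyy = -1.461860, Gamma_yxx = 0.000000, Gamma_yxy = -0.522441, Gamma_yyy = -2.080964; k4 = (-0.447309, -0.430664, 0.412535, 0.587246)
  Y <- Y + (h/6)(k1 + 2k2 + 2k3 + k4): x = 0.4528, y = -0.7964, dx/dtau = -0.4476, dy/dtau = -0.4313
step 2:
  k1: at (x, y) = (0.452826, -0.796392), (dx/dtau, dy/dtau) = (-0.447604, -0.431348); Gamma_xxx = 0.000000, Gamma_xxy = -0.367438, Gamma_xyy = -1.463122, Gamma_yxx = 0.000000, Gamma_yxy = -0.522637, Gamma_yyy = -2.081122; k1 = (-0.447604, -0.431348, 0.414115, 0.589031)
  k2: at (x, y) = (0.430446, -0.817960), (dx/dtau, dy/dtau) = (-0.426898, -0.401897); Gamma_xxx = 0.000000, Gamma_xxy = -0.332218, Gamma_xyy = -1.358705, Gamma_yxx = 0.000000, Gamma_yxy = -0.504525, Gamma_yyy = -2.063405; k2 = (-0.426898, -0.401897, 0.333456, 0.506405)
  k3: at (x, y) = (0.431481, -0.816487), (dx/dtau, dy/dtau) = (-0.430931, -0.406028); Gamma_xxx = 0.000000, Gamma_xxy = -0.334319, Gamma_xyy = -1.364836, Gamma_yxx = 0.000000, Gamma_yxy = -0.505744, Gamma_yyy = -2.064666; k3 = (-0.430931, -0.406028, 0.341997, 0.517358)
  k4: at (x, y) = (0.409733, -0.836995), (dx/dtau, dy/dtau) = (-0.413405, -0.379612); Gamma_xxx = 0.000000, Gamma_xxy = -0.304291, Gamma_xyy = -1.273452, Gamma_yxx = 0.000000, Gamma_yxy = -0.487767, Gamma_yyy = -2.041292; k4 = (-0.413405, -0.379612, 0.279018, 0.447255)
  Y <- Y + (h/6)(k1 + 2k2 + 2k3 + k4): x = 0.4099, y = -0.8368, dx/dtau = -0.4135, dy/dtau = -0.3800

Answer: x = 0.4099, y = -0.8368, dx/dtau = -0.4135, dy/dtau = -0.3800


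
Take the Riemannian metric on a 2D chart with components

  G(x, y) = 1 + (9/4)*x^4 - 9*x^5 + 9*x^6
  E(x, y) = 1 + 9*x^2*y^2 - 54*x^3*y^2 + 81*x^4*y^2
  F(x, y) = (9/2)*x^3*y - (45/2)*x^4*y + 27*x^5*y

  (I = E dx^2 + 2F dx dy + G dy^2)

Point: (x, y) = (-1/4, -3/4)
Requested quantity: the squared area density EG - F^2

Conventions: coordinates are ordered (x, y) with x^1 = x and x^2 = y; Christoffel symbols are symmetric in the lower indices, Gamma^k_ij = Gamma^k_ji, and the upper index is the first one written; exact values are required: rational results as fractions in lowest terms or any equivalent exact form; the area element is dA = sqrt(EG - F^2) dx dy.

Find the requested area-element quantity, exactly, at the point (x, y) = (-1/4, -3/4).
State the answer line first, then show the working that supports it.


Answer: EG - F^2 = 4073/2048

E = 8065/4096, F = 567/4096, G = 4177/4096; EG - F^2 = 4073/2048


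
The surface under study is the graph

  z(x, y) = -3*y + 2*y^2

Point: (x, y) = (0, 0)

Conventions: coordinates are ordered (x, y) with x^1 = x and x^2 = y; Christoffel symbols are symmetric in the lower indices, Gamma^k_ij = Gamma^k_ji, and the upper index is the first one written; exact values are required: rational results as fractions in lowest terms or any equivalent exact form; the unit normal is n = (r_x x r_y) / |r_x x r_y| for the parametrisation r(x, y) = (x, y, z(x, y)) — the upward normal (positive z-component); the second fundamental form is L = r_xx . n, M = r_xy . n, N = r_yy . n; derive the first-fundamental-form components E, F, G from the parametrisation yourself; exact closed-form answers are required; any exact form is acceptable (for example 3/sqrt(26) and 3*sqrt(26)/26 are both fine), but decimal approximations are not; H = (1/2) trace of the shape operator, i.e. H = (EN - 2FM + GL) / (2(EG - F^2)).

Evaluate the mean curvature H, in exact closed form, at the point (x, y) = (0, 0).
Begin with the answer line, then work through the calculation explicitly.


Answer: H = sqrt(10)/50

z_x = 0, z_y = -3, z_xx = 0, z_xy = 0, z_yy = 4
E = 1, F = 0, G = 10; answer radicand W^2 = 10
unnormalised second-form numerators: l = 0, m = 0, n = 4; L = l/sqrt(10), and similarly M = m/sqrt(W^2), N = n/sqrt(W^2)
H = (E*n - 2*F*m + G*l) / (2*(EG - F^2)*sqrt(W^2)); E*n - 2*F*m + G*l = 4, EG - F^2 = 10, so H = (1/5)/sqrt(10)


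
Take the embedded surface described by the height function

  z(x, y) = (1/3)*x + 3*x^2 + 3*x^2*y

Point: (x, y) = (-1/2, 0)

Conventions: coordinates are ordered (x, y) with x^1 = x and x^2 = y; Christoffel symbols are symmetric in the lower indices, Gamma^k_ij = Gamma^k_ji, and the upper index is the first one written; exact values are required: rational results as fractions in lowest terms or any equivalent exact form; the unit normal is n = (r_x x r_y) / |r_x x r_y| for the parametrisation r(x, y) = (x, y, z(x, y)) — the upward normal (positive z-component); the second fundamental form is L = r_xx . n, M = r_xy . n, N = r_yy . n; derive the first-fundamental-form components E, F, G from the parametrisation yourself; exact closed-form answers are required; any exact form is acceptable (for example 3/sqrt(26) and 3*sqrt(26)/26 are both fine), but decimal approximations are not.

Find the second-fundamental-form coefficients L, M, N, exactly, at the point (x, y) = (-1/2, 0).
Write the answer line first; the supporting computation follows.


Answer: L = 72*sqrt(1249)/1249, M = -36*sqrt(1249)/1249, N = 0

z_x = -8/3, z_y = 3/4, z_xx = 6, z_xy = -3, z_yy = 0
E = 73/9, F = -2, G = 25/16; answer radicand W^2 = 1249/144
unnormalised second-form numerators: l = 6, m = -3, n = 0; L = l/sqrt(1249/144), and similarly M = m/sqrt(W^2), N = n/sqrt(W^2)


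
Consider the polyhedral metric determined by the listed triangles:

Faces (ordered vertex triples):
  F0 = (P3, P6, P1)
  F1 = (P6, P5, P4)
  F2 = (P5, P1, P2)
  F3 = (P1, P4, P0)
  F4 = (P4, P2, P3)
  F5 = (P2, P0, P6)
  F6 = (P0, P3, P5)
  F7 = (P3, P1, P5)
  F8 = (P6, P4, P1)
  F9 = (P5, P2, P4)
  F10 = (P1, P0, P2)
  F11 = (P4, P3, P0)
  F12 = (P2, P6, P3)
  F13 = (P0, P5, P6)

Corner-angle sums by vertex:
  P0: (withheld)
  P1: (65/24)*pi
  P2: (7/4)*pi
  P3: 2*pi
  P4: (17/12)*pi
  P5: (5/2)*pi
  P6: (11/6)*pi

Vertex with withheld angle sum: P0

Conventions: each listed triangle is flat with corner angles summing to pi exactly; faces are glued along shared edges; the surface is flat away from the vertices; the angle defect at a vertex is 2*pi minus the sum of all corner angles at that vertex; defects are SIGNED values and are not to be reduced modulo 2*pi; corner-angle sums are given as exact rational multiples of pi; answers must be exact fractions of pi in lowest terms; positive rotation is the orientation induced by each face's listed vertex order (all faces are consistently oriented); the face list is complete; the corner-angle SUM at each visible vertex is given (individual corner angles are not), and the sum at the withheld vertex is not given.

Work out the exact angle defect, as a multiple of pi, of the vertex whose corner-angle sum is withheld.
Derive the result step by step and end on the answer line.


V = 7, E = 21, F = 14; chi = V - E + F = 0
Gauss-Bonnet: total defect = 2*pi*chi = 0; visible defects sum to (-5/24)*pi

Answer: defect(P0) = (5/24)*pi


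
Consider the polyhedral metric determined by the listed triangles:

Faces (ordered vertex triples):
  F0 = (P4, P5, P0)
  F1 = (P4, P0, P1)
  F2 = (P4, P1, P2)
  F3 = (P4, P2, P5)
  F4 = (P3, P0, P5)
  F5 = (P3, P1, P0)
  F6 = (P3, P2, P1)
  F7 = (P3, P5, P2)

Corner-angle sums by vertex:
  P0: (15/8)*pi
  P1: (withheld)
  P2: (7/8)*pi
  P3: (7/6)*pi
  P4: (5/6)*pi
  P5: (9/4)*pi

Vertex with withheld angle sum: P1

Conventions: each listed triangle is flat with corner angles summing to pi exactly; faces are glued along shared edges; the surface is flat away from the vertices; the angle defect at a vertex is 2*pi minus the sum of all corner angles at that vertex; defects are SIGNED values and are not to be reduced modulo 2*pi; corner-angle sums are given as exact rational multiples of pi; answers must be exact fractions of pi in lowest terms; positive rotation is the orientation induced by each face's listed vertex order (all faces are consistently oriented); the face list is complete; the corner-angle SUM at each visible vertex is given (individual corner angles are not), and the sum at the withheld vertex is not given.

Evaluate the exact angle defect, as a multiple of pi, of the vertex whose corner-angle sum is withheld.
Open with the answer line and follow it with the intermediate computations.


Answer: defect(P1) = pi

V = 6, E = 12, F = 8; chi = V - E + F = 2
Gauss-Bonnet: total defect = 2*pi*chi = 4*pi; visible defects sum to 3*pi


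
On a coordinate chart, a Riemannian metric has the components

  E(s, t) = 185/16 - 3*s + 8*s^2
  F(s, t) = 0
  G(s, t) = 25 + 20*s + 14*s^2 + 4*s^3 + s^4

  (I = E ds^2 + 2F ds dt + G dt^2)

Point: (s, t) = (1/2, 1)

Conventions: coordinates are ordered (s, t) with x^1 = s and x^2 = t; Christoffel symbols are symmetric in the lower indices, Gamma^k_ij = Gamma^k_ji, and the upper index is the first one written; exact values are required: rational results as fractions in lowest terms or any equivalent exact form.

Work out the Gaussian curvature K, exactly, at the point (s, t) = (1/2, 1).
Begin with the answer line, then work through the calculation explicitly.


Answer: K = -17024/931225

E = 193/16, F = 0, G = 625/16, EG - F^2 = 120625/256 at the point
E_s = 5, E_t = 0, F_s = 0, F_t = 0, G_s = 75/2, G_t = 0
E_tt = 0, F_st = 0, G_ss = 43
Apply the Brioschi formula K = (det M1 - det M2)/(EG - F^2)^2 over the derivative matrices of E, F, G.
M1 = [[-E_tt/2 + F_st - G_ss/2, E_s/2, F_s - E_t/2], [F_t - G_s/2, E, F], [G_t/2, F, G]] = [[-43/2, 5/2, 0], [-75/4, 193/16, 0], [0, 0, 625/16]]; det M1 = -4249375/512
M2 = [[0, E_t/2, G_s/2], [E_t/2, E, F], [G_s/2, F, G]] = [[0, 0, 75/4], [0, 193/16, 0], [75/4, 0, 625/16]]; det M2 = -1085625/256
det M1 - det M2 = -2078125/512; K = -2078125/512 / (120625/256)^2 = -17024/931225


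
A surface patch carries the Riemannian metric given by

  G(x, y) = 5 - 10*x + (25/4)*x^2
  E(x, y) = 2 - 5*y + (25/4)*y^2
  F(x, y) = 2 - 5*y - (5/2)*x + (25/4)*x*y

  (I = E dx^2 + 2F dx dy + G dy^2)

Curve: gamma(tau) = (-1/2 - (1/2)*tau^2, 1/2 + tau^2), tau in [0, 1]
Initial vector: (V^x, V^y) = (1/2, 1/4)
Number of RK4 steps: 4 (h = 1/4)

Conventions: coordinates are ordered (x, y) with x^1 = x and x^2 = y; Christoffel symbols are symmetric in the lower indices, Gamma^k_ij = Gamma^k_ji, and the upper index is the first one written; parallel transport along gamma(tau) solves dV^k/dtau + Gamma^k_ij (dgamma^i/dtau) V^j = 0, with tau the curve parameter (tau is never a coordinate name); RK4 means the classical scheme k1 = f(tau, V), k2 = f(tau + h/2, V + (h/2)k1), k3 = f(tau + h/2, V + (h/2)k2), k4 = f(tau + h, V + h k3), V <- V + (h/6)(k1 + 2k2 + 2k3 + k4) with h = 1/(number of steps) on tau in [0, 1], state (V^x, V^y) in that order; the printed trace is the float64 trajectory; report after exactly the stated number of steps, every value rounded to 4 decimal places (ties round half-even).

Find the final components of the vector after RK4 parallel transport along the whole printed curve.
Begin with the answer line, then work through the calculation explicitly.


Answer: V^x = 0.4459, V^y = 0.4154

gamma'(tau) = (-tau, 2*tau); f(tau, V)^k = -Gamma^k_ij(gamma(tau)) gamma'^i(tau) V^j; h = 1/4; intermediate values shown to 6 dp
curve data and Christoffel symbols at the stage parameters:
  tau = 0.000000: gamma = (-0.500000, 0.500000), gamma' = (0.000000, 0.000000); Gamma_xxx = 0.000000, Gamma_xxy = 0.053763, Gamma_xyy = 0.000000, Gamma_yxx = 0.000000, Gamma_yxy = -0.698925, Gamma_yyy = 0.000000
  tau = 0.125000: gamma = (-0.507812, 0.515625), gamma' = (-0.125000, 0.250000); Gamma_xxx = 0.000000, Gamma_xxy = 0.061380, Gamma_xyy = 0.000000, Gamma_yxx = 0.000000, Gamma_yxy = -0.694263, Gamma_yyy = 0.000000
  tau = 0.250000: gamma = (-0.531250, 0.562500), gamma' = (-0.250000, 0.500000); Gamma_xxx = 0.000000, Gamma_xxy = 0.082966, Gamma_xyy = 0.000000, Gamma_yxx = 0.000000, Gamma_yxy = -0.679683, Gamma_yyy = 0.000000
  tau = 0.375000: gamma = (-0.570312, 0.640625), gamma' = (-0.375000, 0.750000); Gamma_xxx = 0.000000, Gamma_xxy = 0.114821, Gamma_xyy = 0.000000, Gamma_yxx = 0.000000, Gamma_yxy = -0.653882, Gamma_yyy = 0.000000
  tau = 0.500000: gamma = (-0.625000, 0.750000), gamma' = (-0.500000, 1.000000); Gamma_xxx = 0.000000, Gamma_xxy = 0.151310, Gamma_xyy = 0.000000, Gamma_yxx = 0.000000, Gamma_yxy = -0.616050, Gamma_yyy = 0.000000
  tau = 0.625000: gamma = (-0.695312, 0.890625), gamma' = (-0.625000, 1.250000); Gamma_xxx = 0.000000, Gamma_xxy = 0.186077, Gamma_xyy = 0.000000, Gamma_yxx = 0.000000, Gamma_yxy = -0.567121, Gamma_yyy = 0.000000
  tau = 0.750000: gamma = (-0.781250, 1.062500), gamma' = (-0.750000, 1.500000); Gamma_xxx = 0.000000, Gamma_xxy = 0.213761, Gamma_xyy = 0.000000, Gamma_yxx = 0.000000, Gamma_yxy = -0.510203, Gamma_yyy = 0.000000
  tau = 0.875000: gamma = (-0.882812, 1.265625), gamma' = (-0.875000, 1.750000); Gamma_xxx = 0.000000, Gamma_xxy = 0.231378, Gamma_xyy = 0.000000, Gamma_yxx = 0.000000, Gamma_yxy = -0.449810, Gamma_yyy = 0.000000
  tau = 1.000000: gamma = (-1.000000, 1.500000), gamma' = (-1.000000, 2.000000); Gamma_xxx = 0.000000, Gamma_xxy = 0.238612, Gamma_xyy = 0.000000, Gamma_yxx = 0.000000, Gamma_yxy = -0.390456, Gamma_yyy = 0.000000
step 0: V^x = 0.5000, V^y = 0.2500
step 1: k1 = (0.000000, 0.000000), k2 = (-0.005754, 0.065087), k3 = (-0.005681, 0.064256), k4 = (-0.015164, 0.124228); V <- V + (h/6)(k1 + 2k2 + 2k3 + k4): V^x = 0.4984, V^y = 0.2660
step 2: k1 = (-0.015159, 0.124191), k2 = (-0.030638, 0.174479), k3 = (-0.030201, 0.171989), k4 = (-0.050899, 0.207232); V <- V + (h/6)(k1 + 2k2 + 2k3 + k4): V^x = 0.4906, V^y = 0.3086
step 3: k1 = (-0.050882, 0.207162), k2 = (-0.073725, 0.224698), k3 = (-0.072806, 0.221897), k4 = (-0.093094, 0.222195); V <- V + (h/6)(k1 + 2k2 + 2k3 + k4): V^x = 0.4724, V^y = 0.3637
step 4: k1 = (-0.093150, 0.222330), k2 = (-0.107291, 0.208577), k3 = (-0.106923, 0.207863), k4 = (-0.113483, 0.185699); V <- V + (h/6)(k1 + 2k2 + 2k3 + k4): V^x = 0.4459, V^y = 0.4154


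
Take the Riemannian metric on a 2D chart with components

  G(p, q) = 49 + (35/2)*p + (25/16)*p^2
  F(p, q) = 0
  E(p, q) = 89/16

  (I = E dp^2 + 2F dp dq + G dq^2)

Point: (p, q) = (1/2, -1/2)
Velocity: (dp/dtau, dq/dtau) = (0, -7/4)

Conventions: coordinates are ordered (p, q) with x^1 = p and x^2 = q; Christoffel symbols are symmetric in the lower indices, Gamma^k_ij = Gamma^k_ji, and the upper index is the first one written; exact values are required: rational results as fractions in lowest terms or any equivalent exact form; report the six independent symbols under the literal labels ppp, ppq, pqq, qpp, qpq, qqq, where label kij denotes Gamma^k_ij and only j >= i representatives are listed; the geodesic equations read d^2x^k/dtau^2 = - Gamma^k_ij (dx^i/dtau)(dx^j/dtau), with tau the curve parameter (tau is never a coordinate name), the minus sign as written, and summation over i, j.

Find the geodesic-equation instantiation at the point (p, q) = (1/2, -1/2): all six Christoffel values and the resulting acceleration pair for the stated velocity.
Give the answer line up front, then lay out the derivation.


Answer: Gamma_ppp = 0, Gamma_ppq = 0, Gamma_pqq = -305/178, Gamma_qpp = 0, Gamma_qpq = 10/61, Gamma_qqq = 0; accelerations (d^2p/dtau^2, d^2q/dtau^2) = (14945/2848, 0)

E = 89/16, F = 0, G = 3721/64 at the point
E_p = 0, E_q = 0, F_p = 0, F_q = 0, G_p = 305/16, G_q = 0
EG - F^2 = 331169/1024;  g^inv = (1024/331169) * [[3721/64, 0], [0, 89/16]]
first-kind symbols [ij,l] = (1/2)(d_i g_jl + d_j g_il - d_l g_ij): [pp,p] = E_p/2 = 0, [pp,q] = F_p - E_q/2 = 0, [pq,p] = E_q/2 = 0, [pq,q] = G_p/2 = 305/32, [qq,p] = F_q - G_p/2 = -305/32, [qq,q] = G_q/2 = 0
Gamma^p_ij = (G*[ij,p] - F*[ij,q])/(EG - F^2), Gamma^q_ij = (E*[ij,q] - F*[ij,p])/(EG - F^2)
Gamma_ppp = 0, Gamma_ppq = 0, Gamma_pqq = -305/178, Gamma_qpp = 0, Gamma_qpq = 10/61, Gamma_qqq = 0
d^2p/dtau^2 = -(Gamma_ppp*(0)^2 + 2*Gamma_ppq*(0)*(-7/4) + Gamma_pqq*(-7/4)^2) = 14945/2848
d^2q/dtau^2 = -(Gamma_qpp*(0)^2 + 2*Gamma_qpq*(0)*(-7/4) + Gamma_qqq*(-7/4)^2) = 0


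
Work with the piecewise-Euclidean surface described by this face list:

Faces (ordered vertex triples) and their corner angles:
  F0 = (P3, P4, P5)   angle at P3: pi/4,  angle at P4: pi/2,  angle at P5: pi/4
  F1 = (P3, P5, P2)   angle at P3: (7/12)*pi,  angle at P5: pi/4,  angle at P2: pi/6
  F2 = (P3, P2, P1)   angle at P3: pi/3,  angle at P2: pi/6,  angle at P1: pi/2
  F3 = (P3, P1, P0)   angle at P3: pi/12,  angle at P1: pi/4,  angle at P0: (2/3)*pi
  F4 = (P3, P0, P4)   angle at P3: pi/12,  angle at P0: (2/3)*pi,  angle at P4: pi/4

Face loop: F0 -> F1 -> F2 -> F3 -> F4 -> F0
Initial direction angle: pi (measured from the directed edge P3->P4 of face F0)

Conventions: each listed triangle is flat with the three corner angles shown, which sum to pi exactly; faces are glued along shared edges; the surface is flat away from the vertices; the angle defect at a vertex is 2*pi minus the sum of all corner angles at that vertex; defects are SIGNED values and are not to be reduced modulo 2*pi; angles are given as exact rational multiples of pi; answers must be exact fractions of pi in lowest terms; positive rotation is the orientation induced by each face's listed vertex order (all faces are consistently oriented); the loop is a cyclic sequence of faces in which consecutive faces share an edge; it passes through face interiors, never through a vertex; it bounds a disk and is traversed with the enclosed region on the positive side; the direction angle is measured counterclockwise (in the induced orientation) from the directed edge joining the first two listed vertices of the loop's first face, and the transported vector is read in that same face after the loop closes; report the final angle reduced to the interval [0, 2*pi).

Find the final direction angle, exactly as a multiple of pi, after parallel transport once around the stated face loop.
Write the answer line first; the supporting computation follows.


Answer: final direction angle = (5/3)*pi

enclosed vertex P3: corner angles sum to (4/3)*pi, defect = 2*pi - (4/3)*pi = (2/3)*pi
holonomy = initial angle + sum of enclosed defects (mod 2*pi), positive in the induced orientation
final angle = pi + (2/3)*pi = (5/3)*pi (mod 2*pi)


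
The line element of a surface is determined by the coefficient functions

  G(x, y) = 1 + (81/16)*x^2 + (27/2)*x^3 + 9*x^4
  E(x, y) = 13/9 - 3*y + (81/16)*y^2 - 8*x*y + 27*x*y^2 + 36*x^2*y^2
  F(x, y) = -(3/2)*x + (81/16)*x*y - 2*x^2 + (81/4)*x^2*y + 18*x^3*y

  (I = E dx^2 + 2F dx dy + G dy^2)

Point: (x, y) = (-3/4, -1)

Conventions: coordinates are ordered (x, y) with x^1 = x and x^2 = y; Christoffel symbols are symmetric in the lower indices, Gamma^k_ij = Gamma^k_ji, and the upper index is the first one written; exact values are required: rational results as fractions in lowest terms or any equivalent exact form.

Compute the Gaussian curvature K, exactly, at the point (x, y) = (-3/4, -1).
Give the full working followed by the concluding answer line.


E = 505/144, F = 0, G = 1, EG - F^2 = 505/144 at the point
E_x = -19, E_y = -57/8, F_x = -57/16, F_y = 0, G_x = 0, G_y = 0
E_yy = 81/8, F_xy = 81/16, G_xx = 81/8
By Brioschi, K is (det M1 - det M2) divided by (EG - F^2) squared.
M1 = [[-E_yy/2 + F_xy - G_xx/2, E_x/2, F_x - E_y/2], [F_y - G_x/2, E, F], [G_y/2, F, G]] = [[-81/16, -19/2, 0], [0, 505/144, 0], [0, 0, 1]]; det M1 = -4545/256
M2 = [[0, E_y/2, G_x/2], [E_y/2, E, F], [G_x/2, F, G]] = [[0, -57/16, 0], [-57/16, 505/144, 0], [0, 0, 1]]; det M2 = -3249/256
det M1 - det M2 = -81/16; K = -81/16 / (505/144)^2 = -104976/255025

Answer: K = -104976/255025


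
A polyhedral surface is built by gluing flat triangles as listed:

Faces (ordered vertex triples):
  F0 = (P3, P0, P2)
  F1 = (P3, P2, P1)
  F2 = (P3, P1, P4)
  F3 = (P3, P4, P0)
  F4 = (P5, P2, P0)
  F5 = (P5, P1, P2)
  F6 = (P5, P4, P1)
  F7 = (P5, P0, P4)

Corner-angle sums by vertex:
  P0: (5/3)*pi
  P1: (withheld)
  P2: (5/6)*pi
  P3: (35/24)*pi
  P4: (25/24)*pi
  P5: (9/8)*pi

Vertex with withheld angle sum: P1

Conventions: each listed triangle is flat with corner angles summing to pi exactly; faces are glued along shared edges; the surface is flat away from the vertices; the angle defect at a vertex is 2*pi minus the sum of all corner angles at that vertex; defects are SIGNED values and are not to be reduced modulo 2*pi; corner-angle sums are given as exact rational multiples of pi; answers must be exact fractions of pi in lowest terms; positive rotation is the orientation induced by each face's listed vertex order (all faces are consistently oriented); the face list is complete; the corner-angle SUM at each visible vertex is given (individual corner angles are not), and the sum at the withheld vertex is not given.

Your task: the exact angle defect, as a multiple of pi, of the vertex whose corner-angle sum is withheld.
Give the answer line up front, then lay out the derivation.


Answer: defect(P1) = pi/8

V = 6, E = 12, F = 8; chi = V - E + F = 2
Gauss-Bonnet: total defect = 2*pi*chi = 4*pi; visible defects sum to (31/8)*pi


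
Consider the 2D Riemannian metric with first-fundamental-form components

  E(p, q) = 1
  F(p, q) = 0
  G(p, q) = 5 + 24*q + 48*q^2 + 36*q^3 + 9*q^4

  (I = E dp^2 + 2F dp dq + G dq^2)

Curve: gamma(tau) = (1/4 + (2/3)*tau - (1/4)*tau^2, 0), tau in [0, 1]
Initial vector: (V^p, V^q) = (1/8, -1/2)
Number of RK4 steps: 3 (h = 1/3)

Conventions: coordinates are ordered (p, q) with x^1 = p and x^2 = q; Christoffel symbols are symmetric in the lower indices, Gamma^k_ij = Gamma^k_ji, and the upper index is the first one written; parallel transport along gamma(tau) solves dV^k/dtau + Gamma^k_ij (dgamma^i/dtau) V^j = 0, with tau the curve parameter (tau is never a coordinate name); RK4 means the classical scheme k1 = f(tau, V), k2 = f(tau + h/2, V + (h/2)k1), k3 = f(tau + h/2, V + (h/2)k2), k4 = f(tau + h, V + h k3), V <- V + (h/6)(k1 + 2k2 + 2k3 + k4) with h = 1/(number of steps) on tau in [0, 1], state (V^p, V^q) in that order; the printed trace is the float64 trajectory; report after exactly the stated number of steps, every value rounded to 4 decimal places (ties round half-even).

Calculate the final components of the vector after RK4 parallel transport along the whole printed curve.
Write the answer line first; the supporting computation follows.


Answer: V^p = 0.1250, V^q = -0.5000

gamma'(tau) = (2/3 - (1/2)*tau, 0); f(tau, V)^k = -Gamma^k_ij(gamma(tau)) gamma'^i(tau) V^j; h = 1/3; intermediate values shown to 6 dp
curve data and Christoffel symbols at the stage parameters:
  tau = 0.000000: gamma = (0.250000, 0.000000), gamma' = (0.666667, 0.000000); Gamma_ppp = 0.000000, Gamma_ppq = 0.000000, Gamma_pqq = 0.000000, Gamma_qpp = 0.000000, Gamma_qpq = 0.000000, Gamma_qqq = 2.400000
  tau = 0.166667: gamma = (0.354167, 0.000000), gamma' = (0.583333, 0.000000); Gamma_ppp = 0.000000, Gamma_ppq = 0.000000, Gamma_pqq = 0.000000, Gamma_qpp = 0.000000, Gamma_qpq = 0.000000, Gamma_qqq = 2.400000
  tau = 0.333333: gamma = (0.444444, 0.000000), gamma' = (0.500000, 0.000000); Gamma_ppp = 0.000000, Gamma_ppq = 0.000000, Gamma_pqq = 0.000000, Gamma_qpp = 0.000000, Gamma_qpq = 0.000000, Gamma_qqq = 2.400000
  tau = 0.500000: gamma = (0.520833, 0.000000), gamma' = (0.416667, 0.000000); Gamma_ppp = 0.000000, Gamma_ppq = 0.000000, Gamma_pqq = 0.000000, Gamma_qpp = 0.000000, Gamma_qpq = 0.000000, Gamma_qqq = 2.400000
  tau = 0.666667: gamma = (0.583333, 0.000000), gamma' = (0.333333, 0.000000); Gamma_ppp = 0.000000, Gamma_ppq = 0.000000, Gamma_pqq = 0.000000, Gamma_qpp = 0.000000, Gamma_qpq = 0.000000, Gamma_qqq = 2.400000
  tau = 0.833333: gamma = (0.631944, 0.000000), gamma' = (0.250000, 0.000000); Gamma_ppp = 0.000000, Gamma_ppq = 0.000000, Gamma_pqq = 0.000000, Gamma_qpp = 0.000000, Gamma_qpq = 0.000000, Gamma_qqq = 2.400000
  tau = 1.000000: gamma = (0.666667, 0.000000), gamma' = (0.166667, 0.000000); Gamma_ppp = 0.000000, Gamma_ppq = 0.000000, Gamma_pqq = 0.000000, Gamma_qpp = 0.000000, Gamma_qpq = 0.000000, Gamma_qqq = 2.400000
step 0: V^p = 0.1250, V^q = -0.5000
step 1: k1 = (0.000000, 0.000000), k2 = (0.000000, 0.000000), k3 = (0.000000, 0.000000), k4 = (0.000000, 0.000000); V <- V + (h/6)(k1 + 2k2 + 2k3 + k4): V^p = 0.1250, V^q = -0.5000
step 2: k1 = (0.000000, 0.000000), k2 = (0.000000, 0.000000), k3 = (0.000000, 0.000000), k4 = (0.000000, 0.000000); V <- V + (h/6)(k1 + 2k2 + 2k3 + k4): V^p = 0.1250, V^q = -0.5000
step 3: k1 = (0.000000, 0.000000), k2 = (0.000000, 0.000000), k3 = (0.000000, 0.000000), k4 = (0.000000, 0.000000); V <- V + (h/6)(k1 + 2k2 + 2k3 + k4): V^p = 0.1250, V^q = -0.5000
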